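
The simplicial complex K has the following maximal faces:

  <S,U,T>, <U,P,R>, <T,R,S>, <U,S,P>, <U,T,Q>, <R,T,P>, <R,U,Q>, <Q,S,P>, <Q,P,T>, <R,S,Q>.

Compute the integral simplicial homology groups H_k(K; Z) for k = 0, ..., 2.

Fix the vertex order P < Q < R < S < T < U and write every simplex with vertices in increasing order. Then dim K = 2 and the simplices of K are:

  0-simplices (6): P, Q, R, S, T, U
  1-simplices (15): PQ, PR, PS, PT, PU, QR, QS, QT, QU, RS, RT, RU, ST, SU, TU
  2-simplices (10): PQS, PQT, PRT, PRU, PSU, QRS, QRU, QTU, RST, STU

Hence C_0 ≅ Z^6, C_1 ≅ Z^15, C_2 ≅ Z^10.

∂_1: C_1 → C_0 maps an edge to its endpoints' difference, ∂[p,q] = q − p. For instance
  ∂SU = U − S.
The 6×15 boundary matrix has rank 5 and Smith normal form diag(1,1,1,1,1).

The boundary map ∂_2: C_2 → C_1 acts by ∂[p,q,r] = [q,r] − [p,r] + [p,q]. For instance
  ∂PQS = QS − PS + PQ,
  ∂PSU = SU − PU + PS.
The resulting 15×10 matrix has rank 10, and its Smith normal form has invariant factors (1,1,1,1,1,1,1,1,1,2).

From H_k ≅ ker(∂_k) / im(∂_{k+1}) we obtain:

  H_0: rank C_0 − rank ∂_1 = 6 − 5 = 1, and the invariant factors of ∂_1 are all 1, so H_0 = Z.
  H_1: rank ker ∂_1 − rank ∂_2 = (15 − 5) − 10 = 0, and ∂_2 has invariant factor 2 > 1, so H_1 = Z/2.
  H_2: rank ker ∂_2 − rank ∂_3 = (10 − 10) − 0 = 0, and there is no ∂_3, so H_2 = 0.

H_0 ≅ Z,  H_1 ≅ Z/2,  H_2 = 0.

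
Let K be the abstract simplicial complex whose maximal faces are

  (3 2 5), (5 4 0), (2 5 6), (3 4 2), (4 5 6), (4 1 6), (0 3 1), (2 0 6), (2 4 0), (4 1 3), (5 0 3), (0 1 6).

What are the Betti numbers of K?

b_0 = 1, b_1 = 0, b_2 = 0.

Fix the vertex order 0 < 1 < 2 < 3 < 4 < 5 < 6 and write every simplex with vertices in increasing order. Then dim K = 2 and the simplices of K are:

  0-simplices (7): [0], [1], [2], [3], [4], [5], [6]
  1-simplices (18): [0,1], [0,2], [0,3], [0,4], [0,5], [0,6], [1,3], [1,4], [1,6], [2,3], [2,4], [2,5], [2,6], [3,4], [3,5], [4,5], [4,6], [5,6]
  2-simplices (12): [0,1,3], [0,1,6], [0,2,4], [0,2,6], [0,3,5], [0,4,5], [1,3,4], [1,4,6], [2,3,4], [2,3,5], [2,5,6], [4,5,6]

giving chain groups C_0 ≅ Z^7, C_1 ≅ Z^18, C_2 ≅ Z^12.

The boundary map ∂_1: C_1 → C_0 is given by ∂[p,q] = [q] − [p].
As a 7×18 matrix over Z this has rank 6, with invariant factors (1,1,1,1,1,1).

∂_2: C_2 → C_1 acts by ∂[p,q,r] = [q,r] − [p,r] + [p,q]. For instance
  ∂[2,3,4] = [3,4] − [2,4] + [2,3],
  ∂[1,4,6] = [4,6] − [1,6] + [1,4].
This gives a 18×12 integer matrix of rank 12; reducing to Smith normal form yields diagonal entries (1,1,1,1,1,1,1,1,1,1,1,2).

Computing H_k = (kernel of ∂_k) / (image of ∂_{k+1}):

  H_0: rank C_0 − rank ∂_1 = 7 − 6 = 1, and the invariant factors of ∂_1 are all 1, so H_0 = Z.
  H_1: rank ker ∂_1 − rank ∂_2 = (18 − 6) − 12 = 0, and ∂_2 has invariant factor 2 > 1, so H_1 = Z/2.
  H_2: rank ker ∂_2 − rank ∂_3 = (12 − 12) − 0 = 0, and there is no ∂_3, so H_2 = 0.

Hence the Betti numbers are b_0 = 1, b_1 = 0, b_2 = 0.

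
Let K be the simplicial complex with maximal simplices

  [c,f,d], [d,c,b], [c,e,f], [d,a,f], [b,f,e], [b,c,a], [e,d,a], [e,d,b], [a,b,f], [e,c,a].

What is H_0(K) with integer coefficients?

H_0 ≅ Z.

Fix the vertex order a < b < c < d < e < f and write every simplex with vertices in increasing order. Then dim K = 2 and the simplices of K are:

  0-simplices (6): a, b, c, d, e, f
  1-simplices (15): ab, ac, ad, ae, af, bc, bd, be, bf, cd, ce, cf, de, df, ef
  2-simplices (10): abc, abf, ace, ade, adf, bcd, bde, bef, cdf, cef

Hence C_0 ≅ Z^6, C_1 ≅ Z^15, C_2 ≅ Z^10.

Boundary ∂_1: C_1 → C_0 sends each edge [p,q] (with p < q) to q − p.
The resulting 6×15 matrix has rank 5, and its Smith normal form has invariant factors (1,1,1,1,1).

The boundary map ∂_2: C_2 → C_1 sends each 2-simplex [p,q,r] to [q,r] − [p,r] + [p,q]. For instance
  ∂ace = ce − ae + ac,
  ∂ade = de − ae + ad.
This gives a 15×10 integer matrix of rank 10; reducing to Smith normal form yields diagonal entries (1,1,1,1,1,1,1,1,1,2).

From H_k ≅ ker(∂_k) / im(∂_{k+1}) we obtain:

  H_0: rank C_0 − rank ∂_1 = 6 − 5 = 1, and the invariant factors of ∂_1 are all 1, so H_0 ≅ Z.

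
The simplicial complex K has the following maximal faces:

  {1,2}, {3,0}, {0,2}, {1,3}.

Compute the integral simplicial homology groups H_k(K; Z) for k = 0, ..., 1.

H_0 = Z,  H_1 = Z.

Order the vertices as 0 < 1 < 2 < 3. Listing each simplex with vertices in this order, K has dimension 1 with simplices:

  0-simplices (4): [0], [1], [2], [3]
  1-simplices (4): [0,2], [0,3], [1,2], [1,3]

Hence C_0 ≅ Z^4, C_1 ≅ Z^4.

The boundary map ∂_1: C_1 → C_0 is given by ∂[p,q] = [q] − [p]. For instance
  ∂[1,2] = [2] − [1].
As a 4×4 matrix over Z this has rank 3, with invariant factors (1,1,1).

Computing H_k = (kernel of ∂_k) / (image of ∂_{k+1}):

  H_0: rank C_0 − rank ∂_1 = 4 − 3 = 1, and the invariant factors of ∂_1 are all 1, so H_0 = Z.
  H_1: rank ker ∂_1 − rank ∂_2 = (4 − 3) − 0 = 1, and there is no ∂_2, so H_1 = Z.

As a check, the Euler characteristic is 4 − 4 = 0, which agrees with 1 − 1 = 0.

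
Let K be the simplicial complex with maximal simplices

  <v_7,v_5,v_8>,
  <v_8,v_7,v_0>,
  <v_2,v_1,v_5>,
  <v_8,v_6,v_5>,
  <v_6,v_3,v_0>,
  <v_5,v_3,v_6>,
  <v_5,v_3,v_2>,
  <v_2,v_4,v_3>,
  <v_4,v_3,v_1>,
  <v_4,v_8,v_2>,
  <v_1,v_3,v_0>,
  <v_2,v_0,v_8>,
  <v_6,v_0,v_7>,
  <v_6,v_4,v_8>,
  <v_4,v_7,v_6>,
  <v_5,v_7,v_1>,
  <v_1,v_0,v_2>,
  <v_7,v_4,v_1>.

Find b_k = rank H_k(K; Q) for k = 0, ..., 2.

Take the total order v_0 < v_1 < v_2 < v_3 < v_4 < v_5 < v_6 < v_7 < v_8 on the vertex set. Then K (dimension 2) consists of the simplices:

  0-simplices (9): [v_0], [v_1], [v_2], [v_3], [v_4], [v_5], [v_6], [v_7], [v_8]
  1-simplices (27): (27 of them)
  2-simplices (18): (18 of them)

so the chain groups are C_0 ≅ Z^9, C_1 ≅ Z^27, C_2 ≅ Z^18.

Boundary ∂_1: C_1 → C_0 sends each edge [p,q] (with p < q) to q − p. For instance
  ∂[v_5,v_7] = [v_7] − [v_5].
The resulting 9×27 matrix has rank 8, and its Smith normal form has invariant factors (1,1,1,1,1,1,1,1).

The boundary map ∂_2: C_2 → C_1 sends each 2-simplex [p,q,r] to [q,r] − [p,r] + [p,q]. For instance
  ∂[v_2,v_4,v_8] = [v_4,v_8] − [v_2,v_8] + [v_2,v_4],
  ∂[v_0,v_7,v_8] = [v_7,v_8] − [v_0,v_8] + [v_0,v_7].
The resulting 27×18 matrix has rank 18, and its Smith normal form has invariant factors (1,1,1,1,1,1,1,1,1,1,1,1,1,1,1,1,1,2).

Computing H_k = (kernel of ∂_k) / (image of ∂_{k+1}):

  H_0: rank C_0 − rank ∂_1 = 9 − 8 = 1, and the invariant factors of ∂_1 are all 1, so H_0 = Z.
  H_1: rank ker ∂_1 − rank ∂_2 = (27 − 8) − 18 = 1, and ∂_2 has invariant factor 2 > 1, so H_1 = Z ⊕ Z/2Z.
  H_2: rank ker ∂_2 − rank ∂_3 = (18 − 18) − 0 = 0, and there is no ∂_3, so H_2 = 0.

(K is a triangulation of the Klein bottle.)

Hence the Betti numbers are b_0 = 1, b_1 = 1, b_2 = 0.

b_0 = 1, b_1 = 1, b_2 = 0.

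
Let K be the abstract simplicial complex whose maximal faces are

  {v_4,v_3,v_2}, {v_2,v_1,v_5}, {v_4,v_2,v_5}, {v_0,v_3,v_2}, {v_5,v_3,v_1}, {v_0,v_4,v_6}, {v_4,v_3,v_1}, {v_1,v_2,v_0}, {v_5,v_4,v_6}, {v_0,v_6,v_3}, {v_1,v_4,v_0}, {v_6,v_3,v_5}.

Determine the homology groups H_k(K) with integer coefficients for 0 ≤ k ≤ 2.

H_0 ≅ Z,  H_1 ≅ Z/2,  H_2 = 0.

Take the total order v_0 < v_1 < v_2 < v_3 < v_4 < v_5 < v_6 on the vertex set. Then K (dimension 2) consists of the simplices:

  0-simplices (7): [v_0], [v_1], [v_2], [v_3], [v_4], [v_5], [v_6]
  1-simplices (18): (18 of them)
  2-simplices (12): (12 of them)

giving chain groups C_0 ≅ Z^7, C_1 ≅ Z^18, C_2 ≅ Z^12.

∂_1: C_1 → C_0 maps an edge to its endpoints' difference, ∂[p,q] = q − p.
This gives a 7×18 integer matrix of rank 6; reducing to Smith normal form yields diagonal entries (1,1,1,1,1,1).

Boundary ∂_2: C_2 → C_1 maps a triangle to the signed sum of its edges. For instance
  ∂[v_2,v_4,v_5] = [v_4,v_5] − [v_2,v_5] + [v_2,v_4],
  ∂[v_0,v_2,v_3] = [v_2,v_3] − [v_0,v_3] + [v_0,v_2].
As a 18×12 matrix over Z this has rank 12, with invariant factors (1,1,1,1,1,1,1,1,1,1,1,2).

Now H_k = ker ∂_k / im ∂_{k+1}, so:

  H_0: rank C_0 − rank ∂_1 = 7 − 6 = 1, and the invariant factors of ∂_1 are all 1, so H_0 ≅ Z.
  H_1: rank ker ∂_1 − rank ∂_2 = (18 − 6) − 12 = 0, and ∂_2 has invariant factor 2 > 1, so H_1 ≅ Z/2.
  H_2: rank ker ∂_2 − rank ∂_3 = (12 − 12) − 0 = 0, and there is no ∂_3, so H_2 ≅ 0.

As a check, the Euler characteristic is 7 − 18 + 12 = 1, which agrees with 1 − 0 + 0 = 1.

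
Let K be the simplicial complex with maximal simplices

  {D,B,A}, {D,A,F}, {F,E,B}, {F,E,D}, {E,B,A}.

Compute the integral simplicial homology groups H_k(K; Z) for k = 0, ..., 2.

H_0 = Z,  H_1 = Z,  H_2 = 0.

Order the vertices as A < B < D < E < F. Listing each simplex with vertices in this order, K has dimension 2 with simplices:

  0-simplices (5): A, B, D, E, F
  1-simplices (10): AB, AD, AE, AF, BD, BE, BF, DE, DF, EF
  2-simplices (5): ABD, ABE, ADF, BEF, DEF

so the chain groups are C_0 ≅ Z^5, C_1 ≅ Z^10, C_2 ≅ Z^5.

∂_1: C_1 → C_0 is given by ∂[p,q] = [q] − [p]. For instance
  ∂AD = D − A.
This gives a 5×10 integer matrix of rank 4; reducing to Smith normal form yields diagonal entries (1,1,1,1).

Boundary ∂_2: C_2 → C_1 acts by ∂[p,q,r] = [q,r] − [p,r] + [p,q]. For instance
  ∂ADF = DF − AF + AD,
  ∂ABD = BD − AD + AB.
This gives a 10×5 integer matrix of rank 5; reducing to Smith normal form yields diagonal entries (1,1,1,1,1).

Computing H_k = (kernel of ∂_k) / (image of ∂_{k+1}):

  H_0: rank C_0 − rank ∂_1 = 5 − 4 = 1, and the invariant factors of ∂_1 are all 1, so H_0 ≅ Z.
  H_1: rank ker ∂_1 − rank ∂_2 = (10 − 4) − 5 = 1, and the invariant factors of ∂_2 are all 1, so H_1 ≅ Z.
  H_2: rank ker ∂_2 − rank ∂_3 = (5 − 5) − 0 = 0, and there is no ∂_3, so H_2 ≅ 0.

As a check, the Euler characteristic is 5 − 10 + 5 = 0, which agrees with 1 − 1 + 0 = 0.
(K is a triangulation of the Möbius band.)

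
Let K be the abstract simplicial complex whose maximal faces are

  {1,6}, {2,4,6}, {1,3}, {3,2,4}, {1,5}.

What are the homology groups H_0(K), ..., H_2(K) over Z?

H_0 = Z,  H_1 = Z,  H_2 = 0.

We work with the vertex ordering 1 < 2 < 3 < 4 < 5 < 6. The simplices of K, each written with vertices in increasing order, are:

  0-simplices (6): [1], [2], [3], [4], [5], [6]
  1-simplices (8): [1,3], [1,5], [1,6], [2,3], [2,4], [2,6], [3,4], [4,6]
  2-simplices (2): [2,3,4], [2,4,6]

giving chain groups C_0 ≅ Z^6, C_1 ≅ Z^8, C_2 ≅ Z^2.

∂_1: C_1 → C_0 sends each edge [p,q] (with p < q) to q − p.
The resulting 6×8 matrix has rank 5, and its Smith normal form has invariant factors (1,1,1,1,1).

The boundary map ∂_2: C_2 → C_1 maps a triangle to the signed sum of its edges. For instance
  ∂[2,3,4] = [3,4] − [2,4] + [2,3],
  ∂[2,4,6] = [4,6] − [2,6] + [2,4].
The 8×2 boundary matrix has rank 2 and Smith normal form diag(1,1).

Reading off H_k = ker ∂_k / im ∂_{k+1}:

  H_0: rank C_0 − rank ∂_1 = 6 − 5 = 1, and the invariant factors of ∂_1 are all 1, so H_0 ≅ Z.
  H_1: rank ker ∂_1 − rank ∂_2 = (8 − 5) − 2 = 1, and the invariant factors of ∂_2 are all 1, so H_1 ≅ Z.
  H_2: rank ker ∂_2 − rank ∂_3 = (2 − 2) − 0 = 0, and there is no ∂_3, so H_2 ≅ 0.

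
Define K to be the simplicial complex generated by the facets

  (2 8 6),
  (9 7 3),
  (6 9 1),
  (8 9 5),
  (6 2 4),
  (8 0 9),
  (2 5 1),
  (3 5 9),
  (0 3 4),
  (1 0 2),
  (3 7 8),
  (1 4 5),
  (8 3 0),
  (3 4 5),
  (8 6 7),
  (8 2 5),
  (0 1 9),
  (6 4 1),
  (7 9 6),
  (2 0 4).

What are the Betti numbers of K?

b_0 = 1, b_1 = 1, b_2 = 0.

We work with the vertex ordering 0 < 1 < 2 < 3 < 4 < 5 < 6 < 7 < 8 < 9. The simplices of K, each written with vertices in increasing order, are:

  0-simplices (10): [0], [1], [2], [3], [4], [5], [6], [7], [8], [9]
  1-simplices (30): (30 of them)
  2-simplices (20): (20 of them)

giving chain groups C_0 ≅ Z^10, C_1 ≅ Z^30, C_2 ≅ Z^20.

Boundary ∂_1: C_1 → C_0 sends each edge [p,q] (with p < q) to q − p.
This gives a 10×30 integer matrix of rank 9; reducing to Smith normal form yields diagonal entries (1,1,1,1,1,1,1,1,1).

∂_2: C_2 → C_1 sends each 2-simplex [p,q,r] to [q,r] − [p,r] + [p,q]. For instance
  ∂[0,1,9] = [1,9] − [0,9] + [0,1],
  ∂[1,4,5] = [4,5] − [1,5] + [1,4].
As a 30×20 matrix over Z this has rank 20, with invariant factors (1,1,1,1,1,1,1,1,1,1,1,1,1,1,1,1,1,1,1,2).

Reading off H_k = ker ∂_k / im ∂_{k+1}:

  H_0: rank C_0 − rank ∂_1 = 10 − 9 = 1, and the invariant factors of ∂_1 are all 1, so H_0 = Z.
  H_1: rank ker ∂_1 − rank ∂_2 = (30 − 9) − 20 = 1, and ∂_2 has invariant factor 2 > 1, so H_1 = Z ⊕ Z/2Z.
  H_2: rank ker ∂_2 − rank ∂_3 = (20 − 20) − 0 = 0, and there is no ∂_3, so H_2 = 0.

As a check, the Euler characteristic is 10 − 30 + 20 = 0, which agrees with 1 − 1 + 0 = 0.
(K is a triangulation of the Klein bottle.)

Hence the Betti numbers are b_0 = 1, b_1 = 1, b_2 = 0.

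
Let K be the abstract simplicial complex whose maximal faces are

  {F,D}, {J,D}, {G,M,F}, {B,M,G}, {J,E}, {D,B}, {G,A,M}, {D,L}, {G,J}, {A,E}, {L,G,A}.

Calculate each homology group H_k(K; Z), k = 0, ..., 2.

H_0 ≅ Z,  H_1 ≅ Z^4,  H_2 = 0.

We work with the vertex ordering A < B < D < E < F < G < J < L < M. The simplices of K, each written with vertices in increasing order, are:

  0-simplices (9): A, B, D, E, F, G, J, L, M
  1-simplices (16): AE, AG, AL, AM, BD, BG, BM, DF, DJ, DL, EJ, FG, FM, GJ, GL, GM
  2-simplices (4): AGL, AGM, BGM, FGM

giving chain groups C_0 ≅ Z^9, C_1 ≅ Z^16, C_2 ≅ Z^4.

Boundary ∂_1: C_1 → C_0 sends each edge [p,q] (with p < q) to q − p. For instance
  ∂AG = G − A.
This gives a 9×16 integer matrix of rank 8; reducing to Smith normal form yields diagonal entries (1,1,1,1,1,1,1,1).

Boundary ∂_2: C_2 → C_1 maps a triangle to the signed sum of its edges. For instance
  ∂FGM = GM − FM + FG,
  ∂AGL = GL − AL + AG.
The 16×4 boundary matrix has rank 4 and Smith normal form diag(1,1,1,1).

Reading off H_k = ker ∂_k / im ∂_{k+1}:

  H_0: rank C_0 − rank ∂_1 = 9 − 8 = 1, and the invariant factors of ∂_1 are all 1, so H_0 ≅ Z.
  H_1: rank ker ∂_1 − rank ∂_2 = (16 − 8) − 4 = 4, and the invariant factors of ∂_2 are all 1, so H_1 ≅ Z^4.
  H_2: rank ker ∂_2 − rank ∂_3 = (4 − 4) − 0 = 0, and there is no ∂_3, so H_2 ≅ 0.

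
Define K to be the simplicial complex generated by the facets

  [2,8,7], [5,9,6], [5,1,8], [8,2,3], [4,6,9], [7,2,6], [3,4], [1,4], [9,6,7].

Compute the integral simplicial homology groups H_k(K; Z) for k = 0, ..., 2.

Take the total order 1 < 2 < 3 < 4 < 5 < 6 < 7 < 8 < 9 on the vertex set. Then K (dimension 2) consists of the simplices:

  0-simplices (9): [1], [2], [3], [4], [5], [6], [7], [8], [9]
  1-simplices (18): [1,4], [1,5], [1,8], [2,3], [2,6], [2,7], [2,8], [3,4], [3,8], [4,6], [4,9], [5,6], [5,8], [5,9], [6,7], [6,9], [7,8], [7,9]
  2-simplices (7): [1,5,8], [2,3,8], [2,6,7], [2,7,8], [4,6,9], [5,6,9], [6,7,9]

giving chain groups C_0 ≅ Z^9, C_1 ≅ Z^18, C_2 ≅ Z^7.

The boundary map ∂_1: C_1 → C_0 is given by ∂[p,q] = [q] − [p].
This gives a 9×18 integer matrix of rank 8; reducing to Smith normal form yields diagonal entries (1,1,1,1,1,1,1,1).

The boundary map ∂_2: C_2 → C_1 maps a triangle to the signed sum of its edges. For instance
  ∂[1,5,8] = [5,8] − [1,8] + [1,5],
  ∂[2,6,7] = [6,7] − [2,7] + [2,6].
This gives a 18×7 integer matrix of rank 7; reducing to Smith normal form yields diagonal entries (1,1,1,1,1,1,1).

Reading off H_k = ker ∂_k / im ∂_{k+1}:

  H_0: rank C_0 − rank ∂_1 = 9 − 8 = 1, and the invariant factors of ∂_1 are all 1, so H_0 ≅ Z.
  H_1: rank ker ∂_1 − rank ∂_2 = (18 − 8) − 7 = 3, and the invariant factors of ∂_2 are all 1, so H_1 ≅ Z^3.
  H_2: rank ker ∂_2 − rank ∂_3 = (7 − 7) − 0 = 0, and there is no ∂_3, so H_2 ≅ 0.

As a check, the Euler characteristic is 9 − 18 + 7 = -2, which agrees with 1 − 3 + 0 = -2.

H_0 = Z,  H_1 = Z^3,  H_2 = 0.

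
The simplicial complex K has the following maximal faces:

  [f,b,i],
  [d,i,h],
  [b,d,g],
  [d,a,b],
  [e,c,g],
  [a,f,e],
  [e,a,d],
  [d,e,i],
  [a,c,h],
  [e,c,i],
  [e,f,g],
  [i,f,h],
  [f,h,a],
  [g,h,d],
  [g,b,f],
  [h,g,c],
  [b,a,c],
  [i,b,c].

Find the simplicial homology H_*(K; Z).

Take the total order a < b < c < d < e < f < g < h < i on the vertex set. Then K (dimension 2) consists of the simplices:

  0-simplices (9): a, b, c, d, e, f, g, h, i
  1-simplices (27): ab, ac, ad, ae, af, ah, bc, bd, bf, bg, bi, ce, cg, ch, ci, de, dg, dh, di, ef, eg, ei, fg, fh, fi, gh, hi
  2-simplices (18): abc, abd, ach, ade, aef, afh, bci, bdg, bfg, bfi, ceg, cei, cgh, dei, dgh, dhi, efg, fhi

Hence C_0 ≅ Z^9, C_1 ≅ Z^27, C_2 ≅ Z^18.

The boundary map ∂_1: C_1 → C_0 is given by ∂[p,q] = [q] − [p]. For instance
  ∂gh = h − g.
As a 9×27 matrix over Z this has rank 8, with invariant factors (1,1,1,1,1,1,1,1).

The boundary map ∂_2: C_2 → C_1 sends each 2-simplex [p,q,r] to [q,r] − [p,r] + [p,q]. For instance
  ∂cgh = gh − ch + cg,
  ∂efg = fg − eg + ef.
As a 27×18 matrix over Z this has rank 17, with invariant factors (1,1,1,1,1,1,1,1,1,1,1,1,1,1,1,1,1).

From H_k ≅ ker(∂_k) / im(∂_{k+1}) we obtain:

  H_0: rank C_0 − rank ∂_1 = 9 − 8 = 1, and the invariant factors of ∂_1 are all 1, so H_0 = Z.
  H_1: rank ker ∂_1 − rank ∂_2 = (27 − 8) − 17 = 2, and the invariant factors of ∂_2 are all 1, so H_1 = Z^2.
  H_2: rank ker ∂_2 − rank ∂_3 = (18 − 17) − 0 = 1, and there is no ∂_3, so H_2 = Z.

As a check, the Euler characteristic is 9 − 27 + 18 = 0, which agrees with 1 − 2 + 1 = 0.
(K is a triangulation of the torus T^2.)

H_0 ≅ Z,  H_1 ≅ Z^2,  H_2 ≅ Z.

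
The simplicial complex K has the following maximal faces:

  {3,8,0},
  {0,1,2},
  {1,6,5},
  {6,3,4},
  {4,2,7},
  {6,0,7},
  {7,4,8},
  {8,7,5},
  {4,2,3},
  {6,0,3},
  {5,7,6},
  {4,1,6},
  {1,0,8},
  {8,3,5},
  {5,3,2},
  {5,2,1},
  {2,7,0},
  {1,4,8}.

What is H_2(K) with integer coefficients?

H_2 = Z.

We work with the vertex ordering 0 < 1 < 2 < 3 < 4 < 5 < 6 < 7 < 8. The simplices of K, each written with vertices in increasing order, are:

  0-simplices (9): [0], [1], [2], [3], [4], [5], [6], [7], [8]
  1-simplices (27): (27 of them)
  2-simplices (18): [0,1,2], [0,1,8], [0,2,7], [0,3,6], [0,3,8], [0,6,7], [1,2,5], [1,4,6], [1,4,8], [1,5,6], [2,3,4], [2,3,5], [2,4,7], [3,4,6], [3,5,8], [4,7,8], [5,6,7], [5,7,8]

giving chain groups C_0 ≅ Z^9, C_1 ≅ Z^27, C_2 ≅ Z^18.

∂_1: C_1 → C_0 maps an edge to its endpoints' difference, ∂[p,q] = q − p. For instance
  ∂[3,5] = [5] − [3].
As a 9×27 matrix over Z this has rank 8, with invariant factors (1,1,1,1,1,1,1,1).

Boundary ∂_2: C_2 → C_1 acts by ∂[p,q,r] = [q,r] − [p,r] + [p,q]. For instance
  ∂[1,2,5] = [2,5] − [1,5] + [1,2],
  ∂[1,4,6] = [4,6] − [1,6] + [1,4].
As a 27×18 matrix over Z this has rank 17, with invariant factors (1,1,1,1,1,1,1,1,1,1,1,1,1,1,1,1,1).

Now H_k = ker ∂_k / im ∂_{k+1}, so:

  H_2: rank ker ∂_2 − rank ∂_3 = (18 − 17) − 0 = 1, and there is no ∂_3, so H_2 = Z.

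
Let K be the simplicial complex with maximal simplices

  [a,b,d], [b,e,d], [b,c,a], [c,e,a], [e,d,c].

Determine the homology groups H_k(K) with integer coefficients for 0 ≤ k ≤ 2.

Take the total order a < b < c < d < e on the vertex set. Then K (dimension 2) consists of the simplices:

  0-simplices (5): a, b, c, d, e
  1-simplices (10): ab, ac, ad, ae, bc, bd, be, cd, ce, de
  2-simplices (5): abc, abd, ace, bde, cde

so the chain groups are C_0 ≅ Z^5, C_1 ≅ Z^10, C_2 ≅ Z^5.

∂_1: C_1 → C_0 sends each edge [p,q] (with p < q) to q − p.
The 5×10 boundary matrix has rank 4 and Smith normal form diag(1,1,1,1).

Boundary ∂_2: C_2 → C_1 acts by ∂[p,q,r] = [q,r] − [p,r] + [p,q]. For instance
  ∂abd = bd − ad + ab,
  ∂ace = ce − ae + ac.
The resulting 10×5 matrix has rank 5, and its Smith normal form has invariant factors (1,1,1,1,1).

Reading off H_k = ker ∂_k / im ∂_{k+1}:

  H_0: rank C_0 − rank ∂_1 = 5 − 4 = 1, and the invariant factors of ∂_1 are all 1, so H_0 ≅ Z.
  H_1: rank ker ∂_1 − rank ∂_2 = (10 − 4) − 5 = 1, and the invariant factors of ∂_2 are all 1, so H_1 ≅ Z.
  H_2: rank ker ∂_2 − rank ∂_3 = (5 − 5) − 0 = 0, and there is no ∂_3, so H_2 ≅ 0.

As a check, the Euler characteristic is 5 − 10 + 5 = 0, which agrees with 1 − 1 + 0 = 0.
(K is a triangulation of the Möbius band.)

H_0 ≅ Z,  H_1 ≅ Z,  H_2 = 0.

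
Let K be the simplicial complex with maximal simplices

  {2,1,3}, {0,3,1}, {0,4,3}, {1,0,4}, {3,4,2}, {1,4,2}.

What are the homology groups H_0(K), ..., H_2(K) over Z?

K has 5 vertices, 9 edges, 6 triangles.
rank ∂_0 = 0, rank ∂_1 = 4 ⇒ b_0 = 5 − 0 − 4 = 1; all invariant factors of ∂_1 are 1 so no torsion. So H_0 ≅ Z.
rank ∂_1 = 4, rank ∂_2 = 5 ⇒ b_1 = 9 − 4 − 5 = 0; all invariant factors of ∂_2 are 1 so no torsion. So H_1 ≅ 0.
rank ∂_2 = 5, rank ∂_3 = 0 ⇒ b_2 = 6 − 5 − 0 = 1. So H_2 ≅ Z.

H_0 ≅ Z,  H_1 = 0,  H_2 ≅ Z.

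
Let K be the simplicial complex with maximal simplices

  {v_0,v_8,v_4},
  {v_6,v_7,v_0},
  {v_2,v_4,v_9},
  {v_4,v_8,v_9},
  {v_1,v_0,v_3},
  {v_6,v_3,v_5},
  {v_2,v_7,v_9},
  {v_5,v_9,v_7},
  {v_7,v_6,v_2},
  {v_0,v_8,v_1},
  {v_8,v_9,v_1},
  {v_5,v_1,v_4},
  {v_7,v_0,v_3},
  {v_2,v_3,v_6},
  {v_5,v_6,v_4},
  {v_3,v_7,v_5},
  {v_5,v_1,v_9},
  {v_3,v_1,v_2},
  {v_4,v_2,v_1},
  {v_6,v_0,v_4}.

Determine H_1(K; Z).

Fix the vertex order v_0 < v_1 < v_2 < v_3 < v_4 < v_5 < v_6 < v_7 < v_8 < v_9 and write every simplex with vertices in increasing order. Then dim K = 2 and the simplices of K are:

  0-simplices (10): [v_0], [v_1], [v_2], [v_3], [v_4], [v_5], [v_6], [v_7], [v_8], [v_9]
  1-simplices (30): (30 of them)
  2-simplices (20): (20 of them)

Hence C_0 ≅ Z^10, C_1 ≅ Z^30, C_2 ≅ Z^20.

∂_1: C_1 → C_0 is given by ∂[p,q] = [q] − [p].
This gives a 10×30 integer matrix of rank 9; reducing to Smith normal form yields diagonal entries (1,1,1,1,1,1,1,1,1).

Boundary ∂_2: C_2 → C_1 maps a triangle to the signed sum of its edges. For instance
  ∂[v_1,v_2,v_4] = [v_2,v_4] − [v_1,v_4] + [v_1,v_2],
  ∂[v_0,v_1,v_3] = [v_1,v_3] − [v_0,v_3] + [v_0,v_1].
This gives a 30×20 integer matrix of rank 20; reducing to Smith normal form yields diagonal entries (1,1,1,1,1,1,1,1,1,1,1,1,1,1,1,1,1,1,1,2).

From H_k ≅ ker(∂_k) / im(∂_{k+1}) we obtain:

  H_1: rank ker ∂_1 − rank ∂_2 = (30 − 9) − 20 = 1, and ∂_2 has invariant factor 2 > 1, so H_1 ≅ Z ⊕ Z_2.

H_1 ≅ Z ⊕ Z_2.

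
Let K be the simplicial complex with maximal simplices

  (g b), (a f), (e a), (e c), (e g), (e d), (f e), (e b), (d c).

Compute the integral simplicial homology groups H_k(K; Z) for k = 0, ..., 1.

We work with the vertex ordering a < b < c < d < e < f < g. The simplices of K, each written with vertices in increasing order, are:

  0-simplices (7): a, b, c, d, e, f, g
  1-simplices (9): ae, af, be, bg, cd, ce, de, ef, eg

giving chain groups C_0 ≅ Z^7, C_1 ≅ Z^9.

Boundary ∂_1: C_1 → C_0 sends each edge [p,q] (with p < q) to q − p.
The 7×9 boundary matrix has rank 6 and Smith normal form diag(1,1,1,1,1,1).

From H_k ≅ ker(∂_k) / im(∂_{k+1}) we obtain:

  H_0: rank C_0 − rank ∂_1 = 7 − 6 = 1, and the invariant factors of ∂_1 are all 1, so H_0 ≅ Z.
  H_1: rank ker ∂_1 − rank ∂_2 = (9 − 6) − 0 = 3, and there is no ∂_2, so H_1 ≅ Z^3.

As a check, the Euler characteristic is 7 − 9 = -2, which agrees with 1 − 3 = -2.

H_0 ≅ Z,  H_1 ≅ Z^3.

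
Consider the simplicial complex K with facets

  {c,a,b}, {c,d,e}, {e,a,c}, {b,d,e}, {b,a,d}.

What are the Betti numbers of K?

We work with the vertex ordering a < b < c < d < e. The simplices of K, each written with vertices in increasing order, are:

  0-simplices (5): a, b, c, d, e
  1-simplices (10): ab, ac, ad, ae, bc, bd, be, cd, ce, de
  2-simplices (5): abc, abd, ace, bde, cde

so the chain groups are C_0 ≅ Z^5, C_1 ≅ Z^10, C_2 ≅ Z^5.

∂_1: C_1 → C_0 is given by ∂[p,q] = [q] − [p].
The 5×10 boundary matrix has rank 4 and Smith normal form diag(1,1,1,1).

∂_2: C_2 → C_1 maps a triangle to the signed sum of its edges. For instance
  ∂bde = de − be + bd,
  ∂abd = bd − ad + ab.
The resulting 10×5 matrix has rank 5, and its Smith normal form has invariant factors (1,1,1,1,1).

From H_k ≅ ker(∂_k) / im(∂_{k+1}) we obtain:

  H_0: rank C_0 − rank ∂_1 = 5 − 4 = 1, and the invariant factors of ∂_1 are all 1, so H_0 ≅ Z.
  H_1: rank ker ∂_1 − rank ∂_2 = (10 − 4) − 5 = 1, and the invariant factors of ∂_2 are all 1, so H_1 ≅ Z.
  H_2: rank ker ∂_2 − rank ∂_3 = (5 − 5) − 0 = 0, and there is no ∂_3, so H_2 ≅ 0.

As a check, the Euler characteristic is 5 − 10 + 5 = 0, which agrees with 1 − 1 + 0 = 0.
(K is a triangulation of the Möbius band.)

Hence the Betti numbers are b_0 = 1, b_1 = 1, b_2 = 0.

b_0 = 1, b_1 = 1, b_2 = 0.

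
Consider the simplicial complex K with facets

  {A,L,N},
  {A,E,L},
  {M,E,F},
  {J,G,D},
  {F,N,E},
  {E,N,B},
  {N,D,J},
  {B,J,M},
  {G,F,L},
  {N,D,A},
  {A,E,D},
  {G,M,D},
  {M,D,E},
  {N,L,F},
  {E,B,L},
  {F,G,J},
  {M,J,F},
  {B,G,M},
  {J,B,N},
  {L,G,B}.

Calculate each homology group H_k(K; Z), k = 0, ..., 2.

Order the vertices as A < B < D < E < F < G < J < L < M < N. Listing each simplex with vertices in this order, K has dimension 2 with simplices:

  0-simplices (10): A, B, D, E, F, G, J, L, M, N
  1-simplices (30): AD, AE, AL, AN, BE, BG, BJ, BL, BM, BN, DE, DG, DJ, DM, DN, EF, EL, EM, EN, FG, FJ, FL, FM, FN, GJ, GL, GM, JM, JN, LN
  2-simplices (20): ADE, ADN, AEL, ALN, BEL, BEN, BGL, BGM, BJM, BJN, DEM, DGJ, DGM, DJN, EFM, EFN, FGJ, FGL, FJM, FLN

so the chain groups are C_0 ≅ Z^10, C_1 ≅ Z^30, C_2 ≅ Z^20.

∂_1: C_1 → C_0 maps an edge to its endpoints' difference, ∂[p,q] = q − p. For instance
  ∂AN = N − A.
As a 10×30 matrix over Z this has rank 9, with invariant factors (1,1,1,1,1,1,1,1,1).

∂_2: C_2 → C_1 acts by ∂[p,q,r] = [q,r] − [p,r] + [p,q]. For instance
  ∂BJM = JM − BM + BJ,
  ∂ALN = LN − AN + AL.
This gives a 30×20 integer matrix of rank 20; reducing to Smith normal form yields diagonal entries (1,1,1,1,1,1,1,1,1,1,1,1,1,1,1,1,1,1,1,2).

Computing H_k = (kernel of ∂_k) / (image of ∂_{k+1}):

  H_0: rank C_0 − rank ∂_1 = 10 − 9 = 1, and the invariant factors of ∂_1 are all 1, so H_0 ≅ Z.
  H_1: rank ker ∂_1 − rank ∂_2 = (30 − 9) − 20 = 1, and ∂_2 has invariant factor 2 > 1, so H_1 ≅ Z ⊕ Z_2.
  H_2: rank ker ∂_2 − rank ∂_3 = (20 − 20) − 0 = 0, and there is no ∂_3, so H_2 ≅ 0.

(K is a triangulation of the Klein bottle.)

H_0 ≅ Z,  H_1 ≅ Z ⊕ Z_2,  H_2 = 0.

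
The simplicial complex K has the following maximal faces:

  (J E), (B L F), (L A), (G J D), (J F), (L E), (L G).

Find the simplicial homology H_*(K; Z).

Order the vertices as A < B < D < E < F < G < J < L. Listing each simplex with vertices in this order, K has dimension 2 with simplices:

  0-simplices (8): A, B, D, E, F, G, J, L
  1-simplices (11): AL, BF, BL, DG, DJ, EJ, EL, FJ, FL, GJ, GL
  2-simplices (2): BFL, DGJ

Hence C_0 ≅ Z^8, C_1 ≅ Z^11, C_2 ≅ Z^2.

Boundary ∂_1: C_1 → C_0 sends each edge [p,q] (with p < q) to q − p. For instance
  ∂EL = L − E.
The resulting 8×11 matrix has rank 7, and its Smith normal form has invariant factors (1,1,1,1,1,1,1).

∂_2: C_2 → C_1 maps a triangle to the signed sum of its edges. For instance
  ∂DGJ = GJ − DJ + DG,
  ∂BFL = FL − BL + BF.
As a 11×2 matrix over Z this has rank 2, with invariant factors (1,1).

Reading off H_k = ker ∂_k / im ∂_{k+1}:

  H_0: rank C_0 − rank ∂_1 = 8 − 7 = 1, and the invariant factors of ∂_1 are all 1, so H_0 ≅ Z.
  H_1: rank ker ∂_1 − rank ∂_2 = (11 − 7) − 2 = 2, and the invariant factors of ∂_2 are all 1, so H_1 ≅ Z^2.
  H_2: rank ker ∂_2 − rank ∂_3 = (2 − 2) − 0 = 0, and there is no ∂_3, so H_2 ≅ 0.

As a check, the Euler characteristic is 8 − 11 + 2 = -1, which agrees with 1 − 2 + 0 = -1.

H_0 = Z,  H_1 = Z^2,  H_2 = 0.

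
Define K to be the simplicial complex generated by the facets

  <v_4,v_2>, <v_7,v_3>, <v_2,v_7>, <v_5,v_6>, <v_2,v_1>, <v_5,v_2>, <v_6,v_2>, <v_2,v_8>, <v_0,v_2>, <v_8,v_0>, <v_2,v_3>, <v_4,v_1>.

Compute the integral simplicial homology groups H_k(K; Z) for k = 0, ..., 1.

H_0 = Z,  H_1 = Z^4.

K has 9 vertices, 12 edges.
rank ∂_0 = 0, rank ∂_1 = 8 ⇒ b_0 = 9 − 0 − 8 = 1; all invariant factors of ∂_1 are 1 so no torsion. So H_0 = Z.
rank ∂_1 = 8, rank ∂_2 = 0 ⇒ b_1 = 12 − 8 − 0 = 4. So H_1 = Z^4.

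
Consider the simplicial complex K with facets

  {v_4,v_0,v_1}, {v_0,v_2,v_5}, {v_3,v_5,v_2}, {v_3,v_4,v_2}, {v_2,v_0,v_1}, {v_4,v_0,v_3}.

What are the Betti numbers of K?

b_0 = 1, b_1 = 1, b_2 = 0.

K has 6 vertices, 12 edges, 6 triangles.
rank ∂_0 = 0, rank ∂_1 = 5 ⇒ b_0 = 6 − 0 − 5 = 1; all invariant factors of ∂_1 are 1 so no torsion. So H_0 = Z.
rank ∂_1 = 5, rank ∂_2 = 6 ⇒ b_1 = 12 − 5 − 6 = 1; all invariant factors of ∂_2 are 1 so no torsion. So H_1 = Z.
rank ∂_2 = 6, rank ∂_3 = 0 ⇒ b_2 = 6 − 6 − 0 = 0. So H_2 = 0.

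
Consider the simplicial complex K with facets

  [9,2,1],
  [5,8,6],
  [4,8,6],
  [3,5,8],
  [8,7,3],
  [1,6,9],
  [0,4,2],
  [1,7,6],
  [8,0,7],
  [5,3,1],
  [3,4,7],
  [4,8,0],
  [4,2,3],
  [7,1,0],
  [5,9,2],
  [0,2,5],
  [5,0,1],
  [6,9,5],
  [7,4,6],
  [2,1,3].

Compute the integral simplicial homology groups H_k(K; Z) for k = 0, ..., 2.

We work with the vertex ordering 0 < 1 < 2 < 3 < 4 < 5 < 6 < 7 < 8 < 9. The simplices of K, each written with vertices in increasing order, are:

  0-simplices (10): [0], [1], [2], [3], [4], [5], [6], [7], [8], [9]
  1-simplices (30): (30 of them)
  2-simplices (20): (20 of them)

so the chain groups are C_0 ≅ Z^10, C_1 ≅ Z^30, C_2 ≅ Z^20.

The boundary map ∂_1: C_1 → C_0 sends each edge [p,q] (with p < q) to q − p. For instance
  ∂[4,6] = [6] − [4].
The resulting 10×30 matrix has rank 9, and its Smith normal form has invariant factors (1,1,1,1,1,1,1,1,1).

The boundary map ∂_2: C_2 → C_1 sends each 2-simplex [p,q,r] to [q,r] − [p,r] + [p,q]. For instance
  ∂[0,1,5] = [1,5] − [0,5] + [0,1],
  ∂[0,2,4] = [2,4] − [0,4] + [0,2].
The 30×20 boundary matrix has rank 20 and Smith normal form diag(1,1,1,1,1,1,1,1,1,1,1,1,1,1,1,1,1,1,1,2).

Computing H_k = (kernel of ∂_k) / (image of ∂_{k+1}):

  H_0: rank C_0 − rank ∂_1 = 10 − 9 = 1, and the invariant factors of ∂_1 are all 1, so H_0 ≅ Z.
  H_1: rank ker ∂_1 − rank ∂_2 = (30 − 9) − 20 = 1, and ∂_2 has invariant factor 2 > 1, so H_1 ≅ Z ⊕ Z/2.
  H_2: rank ker ∂_2 − rank ∂_3 = (20 − 20) − 0 = 0, and there is no ∂_3, so H_2 ≅ 0.

As a check, the Euler characteristic is 10 − 30 + 20 = 0, which agrees with 1 − 1 + 0 = 0.

H_0 ≅ Z,  H_1 ≅ Z ⊕ Z/2,  H_2 = 0.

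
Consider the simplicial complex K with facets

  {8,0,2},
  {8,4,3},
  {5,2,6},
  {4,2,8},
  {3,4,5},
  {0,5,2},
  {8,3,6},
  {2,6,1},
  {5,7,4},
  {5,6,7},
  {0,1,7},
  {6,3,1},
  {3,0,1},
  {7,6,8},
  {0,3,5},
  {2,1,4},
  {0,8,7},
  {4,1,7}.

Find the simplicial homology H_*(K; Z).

Order the vertices as 0 < 1 < 2 < 3 < 4 < 5 < 6 < 7 < 8. Listing each simplex with vertices in this order, K has dimension 2 with simplices:

  0-simplices (9): [0], [1], [2], [3], [4], [5], [6], [7], [8]
  1-simplices (27): (27 of them)
  2-simplices (18): [0,1,3], [0,1,7], [0,2,5], [0,2,8], [0,3,5], [0,7,8], [1,2,4], [1,2,6], [1,3,6], [1,4,7], [2,4,8], [2,5,6], [3,4,5], [3,4,8], [3,6,8], [4,5,7], [5,6,7], [6,7,8]

Hence C_0 ≅ Z^9, C_1 ≅ Z^27, C_2 ≅ Z^18.

∂_1: C_1 → C_0 maps an edge to its endpoints' difference, ∂[p,q] = q − p.
As a 9×27 matrix over Z this has rank 8, with invariant factors (1,1,1,1,1,1,1,1).

The boundary map ∂_2: C_2 → C_1 maps a triangle to the signed sum of its edges. For instance
  ∂[0,7,8] = [7,8] − [0,8] + [0,7],
  ∂[1,3,6] = [3,6] − [1,6] + [1,3].
The resulting 27×18 matrix has rank 17, and its Smith normal form has invariant factors (1,1,1,1,1,1,1,1,1,1,1,1,1,1,1,1,1).

Reading off H_k = ker ∂_k / im ∂_{k+1}:

  H_0: rank C_0 − rank ∂_1 = 9 − 8 = 1, and the invariant factors of ∂_1 are all 1, so H_0 = Z.
  H_1: rank ker ∂_1 − rank ∂_2 = (27 − 8) − 17 = 2, and the invariant factors of ∂_2 are all 1, so H_1 = Z^2.
  H_2: rank ker ∂_2 − rank ∂_3 = (18 − 17) − 0 = 1, and there is no ∂_3, so H_2 = Z.

(K is a triangulation of the torus T^2.)

H_0 = Z,  H_1 = Z^2,  H_2 = Z.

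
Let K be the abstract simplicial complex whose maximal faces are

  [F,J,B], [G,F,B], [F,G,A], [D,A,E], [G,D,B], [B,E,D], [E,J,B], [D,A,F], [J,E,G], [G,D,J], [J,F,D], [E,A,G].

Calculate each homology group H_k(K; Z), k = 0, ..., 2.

Order the vertices as A < B < D < E < F < G < J. Listing each simplex with vertices in this order, K has dimension 2 with simplices:

  0-simplices (7): A, B, D, E, F, G, J
  1-simplices (18): AD, AE, AF, AG, BD, BE, BF, BG, BJ, DE, DF, DG, DJ, EG, EJ, FG, FJ, GJ
  2-simplices (12): ADE, ADF, AEG, AFG, BDE, BDG, BEJ, BFG, BFJ, DFJ, DGJ, EGJ

giving chain groups C_0 ≅ Z^7, C_1 ≅ Z^18, C_2 ≅ Z^12.

∂_1: C_1 → C_0 sends each edge [p,q] (with p < q) to q − p. For instance
  ∂DE = E − D.
As a 7×18 matrix over Z this has rank 6, with invariant factors (1,1,1,1,1,1).

∂_2: C_2 → C_1 acts by ∂[p,q,r] = [q,r] − [p,r] + [p,q]. For instance
  ∂DGJ = GJ − DJ + DG,
  ∂ADF = DF − AF + AD.
The resulting 18×12 matrix has rank 12, and its Smith normal form has invariant factors (1,1,1,1,1,1,1,1,1,1,1,2).

Computing H_k = (kernel of ∂_k) / (image of ∂_{k+1}):

  H_0: rank C_0 − rank ∂_1 = 7 − 6 = 1, and the invariant factors of ∂_1 are all 1, so H_0 = Z.
  H_1: rank ker ∂_1 − rank ∂_2 = (18 − 6) − 12 = 0, and ∂_2 has invariant factor 2 > 1, so H_1 = Z/2.
  H_2: rank ker ∂_2 − rank ∂_3 = (12 − 12) − 0 = 0, and there is no ∂_3, so H_2 = 0.

(K is a triangulation of the real projective plane RP^2.)

H_0 ≅ Z,  H_1 ≅ Z/2,  H_2 = 0.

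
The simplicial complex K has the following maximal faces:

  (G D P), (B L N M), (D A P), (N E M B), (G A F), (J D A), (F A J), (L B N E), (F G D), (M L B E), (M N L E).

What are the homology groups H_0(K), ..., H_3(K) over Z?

We work with the vertex ordering A < B < D < E < F < G < J < L < M < N < P. The simplices of K, each written with vertices in increasing order, are:

  0-simplices (11): A, B, D, E, F, G, J, L, M, N, P
  1-simplices (22): AD, AF, AG, AJ, AP, BE, BL, BM, BN, DF, DG, DJ, DP, EL, EM, EN, FG, FJ, GP, LM, LN, MN
  2-simplices (16): ADJ, ADP, AFG, AFJ, BEL, BEM, BEN, BLM, BLN, BMN, DFG, DGP, ELM, ELN, EMN, LMN
  3-simplices (5): BELM, BELN, BEMN, BLMN, ELMN

so the chain groups are C_0 ≅ Z^11, C_1 ≅ Z^22, C_2 ≅ Z^16, C_3 ≅ Z^5.

∂_1: C_1 → C_0 maps an edge to its endpoints' difference, ∂[p,q] = q − p.
This gives a 11×22 integer matrix of rank 9; reducing to Smith normal form yields diagonal entries (1,1,1,1,1,1,1,1,1).

Boundary ∂_2: C_2 → C_1 acts by ∂[p,q,r] = [q,r] − [p,r] + [p,q]. For instance
  ∂EMN = MN − EN + EM,
  ∂LMN = MN − LN + LM.
This gives a 22×16 integer matrix of rank 12; reducing to Smith normal form yields diagonal entries (1,1,1,1,1,1,1,1,1,1,1,1).

The boundary map ∂_3: C_3 → C_2 sends each 3-simplex σ to the alternating sum Σ_i (−1)^i (σ with its i-th vertex removed). For instance
  ∂BELM = ELM − BLM + BEM − BEL,
  ∂BEMN = EMN − BMN + BEN − BEM.
This gives a 16×5 integer matrix of rank 4; reducing to Smith normal form yields diagonal entries (1,1,1,1).

Reading off H_k = ker ∂_k / im ∂_{k+1}:

  H_0: rank C_0 − rank ∂_1 = 11 − 9 = 2, and the invariant factors of ∂_1 are all 1, so H_0 ≅ Z^2.
  H_1: rank ker ∂_1 − rank ∂_2 = (22 − 9) − 12 = 1, and the invariant factors of ∂_2 are all 1, so H_1 ≅ Z.
  H_2: rank ker ∂_2 − rank ∂_3 = (16 − 12) − 4 = 0, and the invariant factors of ∂_3 are all 1, so H_2 ≅ 0.
  H_3: rank ker ∂_3 − rank ∂_4 = (5 − 4) − 0 = 1, and there is no ∂_4, so H_3 ≅ Z.

As a check, the Euler characteristic is 11 − 22 + 16 − 5 = 0, which agrees with 2 − 1 + 0 − 1 = 0.
(K is a triangulation of the disjoint union of the cylinder S^1 x I and the 3-sphere S^3.)

H_0 ≅ Z^2,  H_1 ≅ Z,  H_2 = 0,  H_3 ≅ Z.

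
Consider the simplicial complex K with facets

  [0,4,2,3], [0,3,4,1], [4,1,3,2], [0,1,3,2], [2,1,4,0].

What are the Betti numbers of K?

b_0 = 1, b_1 = 0, b_2 = 0, b_3 = 1.

Order the vertices as 0 < 1 < 2 < 3 < 4. Listing each simplex with vertices in this order, K has dimension 3 with simplices:

  0-simplices (5): [0], [1], [2], [3], [4]
  1-simplices (10): [0,1], [0,2], [0,3], [0,4], [1,2], [1,3], [1,4], [2,3], [2,4], [3,4]
  2-simplices (10): [0,1,2], [0,1,3], [0,1,4], [0,2,3], [0,2,4], [0,3,4], [1,2,3], [1,2,4], [1,3,4], [2,3,4]
  3-simplices (5): [0,1,2,3], [0,1,2,4], [0,1,3,4], [0,2,3,4], [1,2,3,4]

so the chain groups are C_0 ≅ Z^5, C_1 ≅ Z^10, C_2 ≅ Z^10, C_3 ≅ Z^5.

∂_1: C_1 → C_0 sends each edge [p,q] (with p < q) to q − p. For instance
  ∂[1,4] = [4] − [1].
The 5×10 boundary matrix has rank 4 and Smith normal form diag(1,1,1,1).

The boundary map ∂_2: C_2 → C_1 acts by ∂[p,q,r] = [q,r] − [p,r] + [p,q]. For instance
  ∂[0,3,4] = [3,4] − [0,4] + [0,3],
  ∂[0,2,4] = [2,4] − [0,4] + [0,2].
The resulting 10×10 matrix has rank 6, and its Smith normal form has invariant factors (1,1,1,1,1,1).

∂_3: C_3 → C_2 sends each 3-simplex σ to the alternating sum Σ_i (−1)^i (σ with its i-th vertex removed). For instance
  ∂[0,2,3,4] = [2,3,4] − [0,3,4] + [0,2,4] − [0,2,3],
  ∂[0,1,3,4] = [1,3,4] − [0,3,4] + [0,1,4] − [0,1,3].
As a 10×5 matrix over Z this has rank 4, with invariant factors (1,1,1,1).

From H_k ≅ ker(∂_k) / im(∂_{k+1}) we obtain:

  H_0: rank C_0 − rank ∂_1 = 5 − 4 = 1, and the invariant factors of ∂_1 are all 1, so H_0 ≅ Z.
  H_1: rank ker ∂_1 − rank ∂_2 = (10 − 4) − 6 = 0, and the invariant factors of ∂_2 are all 1, so H_1 ≅ 0.
  H_2: rank ker ∂_2 − rank ∂_3 = (10 − 6) − 4 = 0, and the invariant factors of ∂_3 are all 1, so H_2 ≅ 0.
  H_3: rank ker ∂_3 − rank ∂_4 = (5 − 4) − 0 = 1, and there is no ∂_4, so H_3 ≅ Z.

Hence the Betti numbers are b_0 = 1, b_1 = 0, b_2 = 0, b_3 = 1.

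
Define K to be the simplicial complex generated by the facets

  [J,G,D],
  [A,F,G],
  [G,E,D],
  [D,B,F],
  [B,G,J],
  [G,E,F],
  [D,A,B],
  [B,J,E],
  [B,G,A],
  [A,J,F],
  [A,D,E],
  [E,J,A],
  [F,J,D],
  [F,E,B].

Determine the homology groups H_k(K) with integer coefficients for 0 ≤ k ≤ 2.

H_0 ≅ Z,  H_1 ≅ Z^2,  H_2 ≅ Z.

We work with the vertex ordering A < B < D < E < F < G < J. The simplices of K, each written with vertices in increasing order, are:

  0-simplices (7): A, B, D, E, F, G, J
  1-simplices (21): AB, AD, AE, AF, AG, AJ, BD, BE, BF, BG, BJ, DE, DF, DG, DJ, EF, EG, EJ, FG, FJ, GJ
  2-simplices (14): ABD, ABG, ADE, AEJ, AFG, AFJ, BDF, BEF, BEJ, BGJ, DEG, DFJ, DGJ, EFG

giving chain groups C_0 ≅ Z^7, C_1 ≅ Z^21, C_2 ≅ Z^14.

Boundary ∂_1: C_1 → C_0 maps an edge to its endpoints' difference, ∂[p,q] = q − p.
The 7×21 boundary matrix has rank 6 and Smith normal form diag(1,1,1,1,1,1).

Boundary ∂_2: C_2 → C_1 maps a triangle to the signed sum of its edges. For instance
  ∂BGJ = GJ − BJ + BG,
  ∂AFG = FG − AG + AF.
As a 21×14 matrix over Z this has rank 13, with invariant factors (1,1,1,1,1,1,1,1,1,1,1,1,1).

Reading off H_k = ker ∂_k / im ∂_{k+1}:

  H_0: rank C_0 − rank ∂_1 = 7 − 6 = 1, and the invariant factors of ∂_1 are all 1, so H_0 = Z.
  H_1: rank ker ∂_1 − rank ∂_2 = (21 − 6) − 13 = 2, and the invariant factors of ∂_2 are all 1, so H_1 = Z^2.
  H_2: rank ker ∂_2 − rank ∂_3 = (14 − 13) − 0 = 1, and there is no ∂_3, so H_2 = Z.

As a check, the Euler characteristic is 7 − 21 + 14 = 0, which agrees with 1 − 2 + 1 = 0.
(K is a triangulation of the torus T^2.)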